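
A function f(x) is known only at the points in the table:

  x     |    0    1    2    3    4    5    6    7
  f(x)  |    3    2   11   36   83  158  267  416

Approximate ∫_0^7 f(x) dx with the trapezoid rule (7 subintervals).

766.5

Δx = 1.
T_7 = (1/2)·[3 + 2·2 + 2·11 + 2·36 + 2·83 + 2·158 + 2·267 + 416] = 766.5.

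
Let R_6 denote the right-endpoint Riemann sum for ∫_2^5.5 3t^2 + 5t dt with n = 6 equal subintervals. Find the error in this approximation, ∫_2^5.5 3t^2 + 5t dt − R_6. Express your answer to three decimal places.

Exact integral: ∫_2^5.5 f(t) dt = 224.
R_6 ≈ 252.66840.
Error ≈ 224 − 252.66840 ≈ -28.668.

-28.668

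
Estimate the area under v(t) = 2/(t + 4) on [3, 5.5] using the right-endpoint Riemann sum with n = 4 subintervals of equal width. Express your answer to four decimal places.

Δt = (5.5 − 3)/4 = 0.625.
Right endpoints: 3.625, 4.25, 4.875, 5.5.
v(3.625) = 16/61, v(4.25) = 8/33, v(4.875) = 16/71, v(5.5) = 4/19.
Sum = Δt · [v(3.625) + v(4.25) + v(4.875) + v(5.5)].
Sum ≈ 0.5879.

0.5879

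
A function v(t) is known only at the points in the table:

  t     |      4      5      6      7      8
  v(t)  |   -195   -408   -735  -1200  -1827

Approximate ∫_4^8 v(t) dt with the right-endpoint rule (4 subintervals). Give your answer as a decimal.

Δt = 1.
Sum = 1·[(-408) + (-735) + (-1200) + (-1827)] = -4170.

-4170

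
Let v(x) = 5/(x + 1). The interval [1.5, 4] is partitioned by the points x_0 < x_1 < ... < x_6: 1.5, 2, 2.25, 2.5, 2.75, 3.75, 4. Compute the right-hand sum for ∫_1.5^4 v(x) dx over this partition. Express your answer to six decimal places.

3.211056

Subinterval widths: 0.5, 0.25, 0.25, 0.25, 1, 0.25.
Right endpoints: 2, 2.25, 2.5, 2.75, 3.75, 4.
v(2) = 5/3, v(2.25) = 20/13, v(2.5) = 10/7, v(2.75) = 4/3, v(3.75) = 20/19, v(4) = 1.
Sum = Σ Δx_i · v(x_i).
Sum ≈ 3.211056.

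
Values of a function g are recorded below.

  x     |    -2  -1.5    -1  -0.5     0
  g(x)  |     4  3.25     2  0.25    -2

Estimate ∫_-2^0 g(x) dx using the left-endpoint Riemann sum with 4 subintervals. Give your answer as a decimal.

Δx = 0.5.
Sum = 0.5·[4 + 3.25 + 2 + 0.25] = 4.75.

4.75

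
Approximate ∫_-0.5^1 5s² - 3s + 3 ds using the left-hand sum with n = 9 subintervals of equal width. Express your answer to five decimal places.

Δs = (1 − (-0.5))/9 = 1/6.
Left endpoints: -0.5, -1/3, -1/6, 0, 1/6, 1/3, 0.5, 2/3, 5/6.
f(-0.5) = 5.75, f(-1/3) = 41/9, f(-1/6) = 131/36, f(0) = 3, f(1/6) = 95/36, f(1/3) = 23/9, f(0.5) = 2.75, f(2/3) = 29/9, f(5/6) = 143/36.
Sum = Δs · [f(-0.5) + f(-1/3) + f(-1/6) + ...].
Sum ≈ 5.34722.

5.34722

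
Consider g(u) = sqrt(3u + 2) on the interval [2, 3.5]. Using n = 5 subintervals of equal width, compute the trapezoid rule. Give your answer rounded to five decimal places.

Δu = (3.5 − 2)/5 = 0.3.
g(2) ≈ 2.82843, g(2.3) ≈ 2.98329, g(2.6) ≈ 3.13050, g(2.9) ≈ 3.27109, g(3.2) ≈ 3.40588, g(3.5) ≈ 3.53553.
T_5 = (Δu/2)·[g(u_0) + 2g(u_1) + ... + 2g(u_{4}) + g(u_5)].
Sum ≈ 4.79182.

4.79182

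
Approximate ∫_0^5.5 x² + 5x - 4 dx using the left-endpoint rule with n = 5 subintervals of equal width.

Δx = (5.5 − 0)/5 = 1.1.
Left endpoints: 0, 1.1, 2.2, 3.3, 4.4.
f(0) = -4, f(1.1) = 2.71, f(2.2) = 11.84, f(3.3) = 23.39, f(4.4) = 37.36.
Sum = Δx · [f(0) + f(1.1) + f(2.2) + f(3.3) + f(4.4)].
Sum = 78.43.

78.43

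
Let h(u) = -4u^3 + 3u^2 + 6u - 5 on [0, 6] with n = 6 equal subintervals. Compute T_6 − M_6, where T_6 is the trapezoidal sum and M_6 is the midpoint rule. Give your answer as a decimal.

T_6 = -1035.
M_6 = -985.5.
T_6 − M_6 = -49.5.

-49.5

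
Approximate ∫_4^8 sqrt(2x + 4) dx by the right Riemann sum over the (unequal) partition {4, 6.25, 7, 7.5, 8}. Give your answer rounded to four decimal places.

16.7370

Subinterval widths: 2.25, 0.75, 0.5, 0.5.
Right endpoints: 6.25, 7, 7.5, 8.
f(6.25) ≈ 4.0620, f(7) ≈ 4.2426, f(7.5) ≈ 4.3589, f(8) ≈ 4.4721.
Sum = Σ Δx_i · f(x_i).
Sum ≈ 16.7370.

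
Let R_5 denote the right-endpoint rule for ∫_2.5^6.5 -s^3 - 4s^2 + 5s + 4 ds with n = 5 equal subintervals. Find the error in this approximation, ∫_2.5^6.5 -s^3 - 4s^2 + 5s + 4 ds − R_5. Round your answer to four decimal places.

160.6667

Exact integral: ∫_2.5^6.5 f(s) ds ≈ -675.833333.
R_5 = -836.5.
Error ≈ -675.833333 − (-836.5) ≈ 160.6667.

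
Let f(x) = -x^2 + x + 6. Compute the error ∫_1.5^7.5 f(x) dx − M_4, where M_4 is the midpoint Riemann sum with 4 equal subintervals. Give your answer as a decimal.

-1.125

Exact integral: ∫_1.5^7.5 f(x) dx = -76.5.
M_4 = -75.375.
Error = -76.5 − (-75.375) = -1.125.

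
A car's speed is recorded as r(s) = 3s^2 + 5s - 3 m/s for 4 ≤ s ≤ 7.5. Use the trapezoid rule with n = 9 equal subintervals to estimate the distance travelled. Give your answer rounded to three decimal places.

448.265

Δs = (7.5 − 4)/9 = 7/18.
r(4) = 65, r(79/18) = 8287/108, r(43/9) = 2413/27, r(31/6) = 1235/12, r(50/9) = 3169/27, r(107/18) = 14335/108, r(19/3) = 149, r(121/18) = 17947/108, r(64/9) = 4975/27, r(7.5) = 203.25.
T_9 = (Δs/2)·[r(s_0) + 2r(s_1) + ... + 2r(s_{8}) + r(s_9)].
Sum ≈ 448.265.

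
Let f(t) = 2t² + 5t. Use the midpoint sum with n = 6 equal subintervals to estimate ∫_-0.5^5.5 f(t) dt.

Δt = (5.5 − (-0.5))/6 = 1.
Midpoints: 0, 1, 2, 3, 4, 5.
f(0) = 0, f(1) = 7, f(2) = 18, f(3) = 33, f(4) = 52, f(5) = 75.
Sum = Δt · [f(0) + f(1) + f(2) + ...].
Sum = 185.

185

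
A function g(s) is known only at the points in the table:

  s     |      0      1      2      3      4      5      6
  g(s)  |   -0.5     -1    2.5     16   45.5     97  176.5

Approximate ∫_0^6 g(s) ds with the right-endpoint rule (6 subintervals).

Δs = 1.
Sum = 1·[(-1) + 2.5 + 16 + 45.5 + 97 + 176.5] = 336.5.

336.5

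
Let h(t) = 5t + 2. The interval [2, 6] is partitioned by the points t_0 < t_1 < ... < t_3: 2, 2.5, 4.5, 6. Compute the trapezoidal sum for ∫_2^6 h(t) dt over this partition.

Subinterval widths: 0.5, 2, 1.5.
h(2) = 12, h(2.5) = 14.5, h(4.5) = 24.5, h(6) = 32.
On each subinterval the trapezoid contributes (Δt_i/2)·[h(t_{i-1}) + h(t_i)].
Sum = 88.

88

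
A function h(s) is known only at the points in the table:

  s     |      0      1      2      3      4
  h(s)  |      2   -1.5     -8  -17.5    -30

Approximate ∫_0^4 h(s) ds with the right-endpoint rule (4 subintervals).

-57

Δs = 1.
Sum = 1·[(-1.5) + (-8) + (-17.5) + (-30)] = -57.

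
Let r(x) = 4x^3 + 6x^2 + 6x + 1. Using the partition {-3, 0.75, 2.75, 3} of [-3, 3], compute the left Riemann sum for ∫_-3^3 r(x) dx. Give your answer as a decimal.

-208.609375

Subinterval widths: 3.75, 2, 0.25.
Left endpoints: -3, 0.75, 2.75.
r(-3) = -71, r(0.75) = 10.5625, r(2.75) = 146.0625.
Sum = Σ Δx_i · r(x_i).
Sum = -208.609375.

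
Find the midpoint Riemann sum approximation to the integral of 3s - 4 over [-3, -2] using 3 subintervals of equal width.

Δs = (-2 − (-3))/3 = 1/3.
Midpoints: -17/6, -2.5, -13/6.
f(-17/6) = -12.5, f(-2.5) = -11.5, f(-13/6) = -10.5.
Sum = Δs · [f(-17/6) + f(-2.5) + f(-13/6)].
Sum = -11.5.

-11.5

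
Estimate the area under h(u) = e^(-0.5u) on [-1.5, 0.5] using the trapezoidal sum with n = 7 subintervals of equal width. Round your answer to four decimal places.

Δu = (0.5 − (-1.5))/7 = 2/7.
h(-1.5) ≈ 2.1170, h(-17/14) ≈ 1.8352, h(-13/14) ≈ 1.5909, h(-9/14) ≈ 1.3791, h(-5/14) ≈ 1.1955, h(-1/14) ≈ 1.0364, h(3/14) ≈ 0.8984, h(0.5) ≈ 0.7788.
T_7 = (Δu/2)·[h(u_0) + 2h(u_1) + ... + 2h(u_{6}) + h(u_7)].
Sum ≈ 2.6809.

2.6809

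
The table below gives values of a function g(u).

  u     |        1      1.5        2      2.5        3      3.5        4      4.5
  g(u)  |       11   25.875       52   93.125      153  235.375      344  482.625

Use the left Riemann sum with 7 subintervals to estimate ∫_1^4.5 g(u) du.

Δu = 0.5.
Sum = 0.5·[11 + 25.875 + 52 + 93.125 + 153 + 235.375 + 344] = 457.1875.

457.1875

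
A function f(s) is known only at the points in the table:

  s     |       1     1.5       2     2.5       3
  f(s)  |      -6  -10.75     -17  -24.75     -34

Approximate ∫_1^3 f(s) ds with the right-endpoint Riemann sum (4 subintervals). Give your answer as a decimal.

-43.25

Δs = 0.5.
Sum = 0.5·[(-10.75) + (-17) + (-24.75) + (-34)] = -43.25.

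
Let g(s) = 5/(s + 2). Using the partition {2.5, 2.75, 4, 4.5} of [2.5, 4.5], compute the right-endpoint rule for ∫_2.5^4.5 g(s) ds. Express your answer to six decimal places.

1.689440

Subinterval widths: 0.25, 1.25, 0.5.
Right endpoints: 2.75, 4, 4.5.
g(2.75) = 20/19, g(4) = 5/6, g(4.5) = 10/13.
Sum = Σ Δs_i · g(s_i).
Sum ≈ 1.689440.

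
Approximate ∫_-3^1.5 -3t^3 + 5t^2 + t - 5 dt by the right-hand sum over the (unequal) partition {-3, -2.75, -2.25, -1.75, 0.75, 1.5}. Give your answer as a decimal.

Subinterval widths: 0.25, 0.5, 0.5, 2.5, 0.75.
Right endpoints: -2.75, -2.25, -1.75, 0.75, 1.5.
f(-2.75) = 92.453125, f(-2.25) = 52.234375, f(-1.75) = 24.640625, f(0.75) = -2.703125, f(1.5) = -2.375.
Sum = Σ Δt_i · f(t_i).
Sum = 53.01171875.

53.01171875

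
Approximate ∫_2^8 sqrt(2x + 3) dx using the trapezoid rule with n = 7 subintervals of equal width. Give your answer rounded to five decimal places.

Δx = (8 − 2)/7 = 6/7.
f(2) ≈ 2.64575, f(20/7) ≈ 2.95200, f(26/7) ≈ 3.22933, f(32/7) ≈ 3.48466, f(38/7) ≈ 3.72252, f(44/7) ≈ 3.94606, f(50/7) ≈ 4.15761, f(8) ≈ 4.35890.
T_7 = (Δx/2)·[f(x_0) + 2f(x_1) + ... + 2f(x_{6}) + f(x_7)].
Sum ≈ 21.42386.

21.42386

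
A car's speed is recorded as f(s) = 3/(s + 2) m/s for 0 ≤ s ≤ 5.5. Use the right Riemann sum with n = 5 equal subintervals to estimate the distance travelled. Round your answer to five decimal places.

3.42850

Δs = (5.5 − 0)/5 = 1.1.
Right endpoints: 1.1, 2.2, 3.3, 4.4, 5.5.
f(1.1) = 30/31, f(2.2) = 5/7, f(3.3) = 30/53, f(4.4) = 0.46875, f(5.5) = 0.4.
Sum = Δs · [f(1.1) + f(2.2) + f(3.3) + f(4.4) + f(5.5)].
Sum ≈ 3.42850.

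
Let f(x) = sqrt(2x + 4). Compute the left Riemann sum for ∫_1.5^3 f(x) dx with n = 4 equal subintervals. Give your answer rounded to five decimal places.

Δx = (3 − 1.5)/4 = 0.375.
Left endpoints: 1.5, 1.875, 2.25, 2.625.
f(1.5) ≈ 2.64575, f(1.875) ≈ 2.78388, f(2.25) ≈ 2.91548, f(2.625) ≈ 3.04138.
Sum = Δx · [f(1.5) + f(1.875) + f(2.25) + f(2.625)].
Sum ≈ 4.26993.

4.26993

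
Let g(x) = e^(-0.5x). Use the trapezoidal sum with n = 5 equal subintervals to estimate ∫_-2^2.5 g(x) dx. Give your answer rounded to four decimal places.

Δx = (2.5 − (-2))/5 = 0.9.
g(-2) ≈ 2.7183, g(-1.1) ≈ 1.7333, g(-0.2) ≈ 1.1052, g(0.7) ≈ 0.7047, g(1.6) ≈ 0.4493, g(2.5) ≈ 0.2865.
T_5 = (Δx/2)·[g(x_0) + 2g(x_1) + ... + 2g(x_{4}) + g(x_5)].
Sum ≈ 4.9454.

4.9454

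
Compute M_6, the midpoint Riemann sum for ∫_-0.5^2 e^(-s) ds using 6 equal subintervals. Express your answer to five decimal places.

1.50249

Δs = (2 − (-0.5))/6 = 5/12.
Midpoints: -7/24, 0.125, 13/24, 23/24, 1.375, 43/24.
f(-7/24) ≈ 1.33866, f(0.125) ≈ 0.88250, f(13/24) ≈ 0.58178, f(23/24) ≈ 0.38353, f(1.375) ≈ 0.25284, f(43/24) ≈ 0.16668.
Sum = Δs · [f(-7/24) + f(0.125) + f(13/24) + ...].
Sum ≈ 1.50249.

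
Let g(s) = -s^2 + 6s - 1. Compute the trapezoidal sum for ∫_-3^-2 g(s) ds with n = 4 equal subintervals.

-22.34375

Δs = (-2 − (-3))/4 = 0.25.
g(-3) = -28, g(-2.75) = -25.0625, g(-2.5) = -22.25, g(-2.25) = -19.5625, g(-2) = -17.
T_4 = (Δs/2)·[g(s_0) + 2g(s_1) + 2g(s_2) + 2g(s_3) + g(s_4)].
Sum = -22.34375.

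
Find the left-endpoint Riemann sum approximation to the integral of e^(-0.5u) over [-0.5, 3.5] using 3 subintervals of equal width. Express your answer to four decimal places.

3.0423

Δu = (3.5 − (-0.5))/3 = 4/3.
Left endpoints: -0.5, 5/6, 13/6.
f(-0.5) ≈ 1.2840, f(5/6) ≈ 0.6592, f(13/6) ≈ 0.3385.
Sum = Δu · [f(-0.5) + f(5/6) + f(13/6)].
Sum ≈ 3.0423.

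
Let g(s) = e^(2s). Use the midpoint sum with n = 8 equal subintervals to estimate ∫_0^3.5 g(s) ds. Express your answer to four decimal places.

530.7232

Δs = (3.5 − 0)/8 = 0.4375.
Midpoints: 0.21875, 0.65625, 1.09375, 1.53125, 1.96875, 2.40625, 2.84375, 3.28125.
g(0.21875) ≈ 1.5488, g(0.65625) ≈ 3.7155, g(1.09375) ≈ 8.9129, g(1.53125) ≈ 21.3809, g(1.96875) ≈ 51.2902, g(2.40625) ≈ 123.0388, g(2.84375) ≈ 295.1548, g(3.28125) ≈ 708.0396.
Sum = Δs · [g(0.21875) + g(0.65625) + g(1.09375) + ...].
Sum ≈ 530.7232.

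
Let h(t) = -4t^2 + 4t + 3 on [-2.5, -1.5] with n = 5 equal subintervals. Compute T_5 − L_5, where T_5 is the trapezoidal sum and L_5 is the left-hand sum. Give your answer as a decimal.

T_5 = -21.36.
L_5 = -23.36.
T_5 − L_5 = 2.

2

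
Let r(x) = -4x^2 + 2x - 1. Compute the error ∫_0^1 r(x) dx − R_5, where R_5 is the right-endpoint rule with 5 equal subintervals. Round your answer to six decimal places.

0.226667

Exact integral: ∫_0^1 r(x) dx ≈ -1.33333333.
R_5 = -1.56.
Error ≈ -1.33333333 − (-1.56) ≈ 0.226667.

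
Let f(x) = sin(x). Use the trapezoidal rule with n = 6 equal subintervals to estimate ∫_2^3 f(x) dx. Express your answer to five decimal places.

Δx = (3 − 2)/6 = 1/6.
f(2) ≈ 0.90930, f(13/6) ≈ 0.82766, f(7/3) ≈ 0.72309, f(2.5) ≈ 0.59847, f(8/3) ≈ 0.45727, f(17/6) ≈ 0.30340, f(3) ≈ 0.14112.
T_6 = (Δx/2)·[f(x_0) + 2f(x_1) + ... + 2f(x_{5}) + f(x_6)].
Sum ≈ 0.57252.

0.57252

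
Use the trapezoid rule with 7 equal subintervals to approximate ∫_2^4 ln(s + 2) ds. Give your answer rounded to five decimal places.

3.20481

Δs = (4 − 2)/7 = 2/7.
f(2) ≈ 1.38629, f(16/7) ≈ 1.45529, f(18/7) ≈ 1.51983, f(20/7) ≈ 1.58045, f(22/7) ≈ 1.63761, f(24/7) ≈ 1.69168, f(26/7) ≈ 1.74297, f(4) ≈ 1.79176.
T_7 = (Δs/2)·[f(s_0) + 2f(s_1) + ... + 2f(s_{6}) + f(s_7)].
Sum ≈ 3.20481.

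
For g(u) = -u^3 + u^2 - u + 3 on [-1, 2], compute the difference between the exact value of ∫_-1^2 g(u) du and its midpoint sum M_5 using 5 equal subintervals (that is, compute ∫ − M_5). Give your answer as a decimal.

Exact integral: ∫_-1^2 g(u) du = 6.75.
M_5 = 6.795.
Error = 6.75 − 6.795 = -0.045.

-0.045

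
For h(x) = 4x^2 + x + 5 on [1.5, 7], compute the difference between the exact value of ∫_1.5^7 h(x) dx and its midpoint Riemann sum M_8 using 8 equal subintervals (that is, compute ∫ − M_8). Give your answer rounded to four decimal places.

Exact integral: ∫_1.5^7 h(x) dx ≈ 503.708333.
M_8 ≈ 502.841797.
Error ≈ 503.708333 − 502.841797 ≈ 0.8665.

0.8665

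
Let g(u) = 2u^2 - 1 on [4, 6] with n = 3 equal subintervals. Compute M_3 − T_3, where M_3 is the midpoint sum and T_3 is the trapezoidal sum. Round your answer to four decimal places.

M_3 ≈ 99.185185.
T_3 ≈ 99.629630.
M_3 − T_3 ≈ -0.4444.

-0.4444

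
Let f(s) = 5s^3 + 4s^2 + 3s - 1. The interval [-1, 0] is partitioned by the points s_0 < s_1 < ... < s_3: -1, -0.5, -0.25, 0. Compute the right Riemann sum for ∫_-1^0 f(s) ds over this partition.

-1.70703125

Subinterval widths: 0.5, 0.25, 0.25.
Right endpoints: -0.5, -0.25, 0.
f(-0.5) = -2.125, f(-0.25) = -1.578125, f(0) = -1.
Sum = Σ Δs_i · f(s_i).
Sum = -1.70703125.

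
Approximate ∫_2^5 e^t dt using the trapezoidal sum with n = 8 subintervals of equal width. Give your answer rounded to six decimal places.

Δt = (5 − 2)/8 = 0.375.
f(2) ≈ 7.389056, f(2.375) ≈ 10.751013, f(2.75) ≈ 15.642632, f(3.125) ≈ 22.759895, f(3.5) ≈ 33.115452, f(3.875) ≈ 48.182698, f(4.25) ≈ 70.105412, f(4.625) ≈ 102.002773, f(5) ≈ 148.413159.
T_8 = (Δt/2)·[f(t_0) + 2f(t_1) + ... + 2f(t_{7}) + f(t_8)].
Sum ≈ 142.672869.

142.672869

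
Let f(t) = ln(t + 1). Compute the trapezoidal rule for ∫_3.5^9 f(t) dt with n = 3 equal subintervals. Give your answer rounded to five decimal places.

Δt = (9 − 3.5)/3 = 11/6.
f(3.5) ≈ 1.50408, f(16/3) ≈ 1.84583, f(43/6) ≈ 2.10006, f(9) ≈ 2.30259.
T_3 = (Δt/2)·[f(t_0) + 2f(t_1) + 2f(t_2) + f(t_3)].
Sum ≈ 10.72357.

10.72357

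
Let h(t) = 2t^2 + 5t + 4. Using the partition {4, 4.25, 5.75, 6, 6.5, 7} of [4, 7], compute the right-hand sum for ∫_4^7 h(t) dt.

Subinterval widths: 0.25, 1.5, 0.25, 0.5, 0.5.
Right endpoints: 4.25, 5.75, 6, 6.5, 7.
h(4.25) = 61.375, h(5.75) = 98.875, h(6) = 106, h(6.5) = 121, h(7) = 137.
Sum = Σ Δt_i · h(t_i).
Sum = 319.15625.

319.15625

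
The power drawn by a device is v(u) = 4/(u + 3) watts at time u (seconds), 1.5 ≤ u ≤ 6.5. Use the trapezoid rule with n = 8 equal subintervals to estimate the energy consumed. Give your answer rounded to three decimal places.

Δu = (6.5 − 1.5)/8 = 0.625.
v(1.5) = 8/9, v(2.125) = 32/41, v(2.75) = 16/23, v(3.375) = 32/51, v(4) = 4/7, v(4.625) = 32/61, v(5.25) = 16/33, v(5.875) = 32/71, v(6.5) = 8/19.
T_8 = (Δu/2)·[v(u_0) + 2v(u_1) + ... + 2v(u_{7}) + v(u_8)].
Sum ≈ 2.994.

2.994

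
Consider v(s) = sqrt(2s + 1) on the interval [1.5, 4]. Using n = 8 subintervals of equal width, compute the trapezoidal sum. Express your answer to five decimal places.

6.33198

Δs = (4 − 1.5)/8 = 0.3125.
v(1.5) ≈ 2.00000, v(1.8125) ≈ 2.15058, v(2.125) ≈ 2.29129, v(2.4375) ≈ 2.42384, v(2.75) ≈ 2.54951, v(3.0625) ≈ 2.66927, v(3.375) ≈ 2.78388, v(3.6875) ≈ 2.89396, v(4) ≈ 3.00000.
T_8 = (Δs/2)·[v(s_0) + 2v(s_1) + ... + 2v(s_{7}) + v(s_8)].
Sum ≈ 6.33198.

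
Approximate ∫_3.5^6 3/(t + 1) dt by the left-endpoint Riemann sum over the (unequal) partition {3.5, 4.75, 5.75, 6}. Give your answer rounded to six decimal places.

1.466184

Subinterval widths: 1.25, 1, 0.25.
Left endpoints: 3.5, 4.75, 5.75.
f(3.5) = 2/3, f(4.75) = 12/23, f(5.75) = 4/9.
Sum = Σ Δt_i · f(t_i).
Sum ≈ 1.466184.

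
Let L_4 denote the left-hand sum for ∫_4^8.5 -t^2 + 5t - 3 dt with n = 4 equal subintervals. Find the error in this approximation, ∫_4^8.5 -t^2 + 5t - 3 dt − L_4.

Exact integral: ∫_4^8.5 f(t) dt = -56.25.
L_4 = -38.21484375.
Error = -56.25 − (-38.21484375) = -18.03515625.

-18.03515625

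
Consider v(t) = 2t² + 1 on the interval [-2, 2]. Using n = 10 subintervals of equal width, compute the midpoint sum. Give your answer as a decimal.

14.56

Δt = (2 − (-2))/10 = 0.4.
Midpoints: -1.8, -1.4, -1, -0.6, -0.2, 0.2, 0.6, 1, 1.4, 1.8.
v(-1.8) = 7.48, v(-1.4) = 4.92, v(-1) = 3, v(-0.6) = 1.72, v(-0.2) = 1.08, v(0.2) = 1.08, v(0.6) = 1.72, v(1) = 3, v(1.4) = 4.92, v(1.8) = 7.48.
Sum = Δt · [v(-1.8) + v(-1.4) + v(-1) + ...].
Sum = 14.56.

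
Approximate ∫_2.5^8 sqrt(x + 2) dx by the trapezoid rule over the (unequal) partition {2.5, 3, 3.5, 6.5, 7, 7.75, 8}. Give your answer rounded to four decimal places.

Subinterval widths: 0.5, 0.5, 3, 0.5, 0.75, 0.25.
f(2.5) ≈ 2.1213, f(3) ≈ 2.2361, f(3.5) ≈ 2.3452, f(6.5) ≈ 2.9155, f(7) ≈ 3.0000, f(7.75) ≈ 3.1225, f(8) ≈ 3.1623.
On each subinterval the trapezoid contributes (Δx_i/2)·[f(x_{i-1}) + f(x_i)].
Sum ≈ 14.6861.

14.6861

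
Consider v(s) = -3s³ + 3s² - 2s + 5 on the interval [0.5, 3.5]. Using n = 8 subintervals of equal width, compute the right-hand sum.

-86.2265625

Δs = (3.5 − 0.5)/8 = 0.375.
Right endpoints: 0.875, 1.25, 1.625, 2, 2.375, 2.75, 3.125, 3.5.
v(0.875) = 1811/512, v(1.25) = 1.328125, v(1.625) = -1639/512, v(2) = -11, v(2.375) = -11785/512, v(2.75) = -40.203125, v(3.125) = -32515/512, v(3.5) = -93.875.
Sum = Δs · [v(0.875) + v(1.25) + v(1.625) + ...].
Sum = -86.2265625.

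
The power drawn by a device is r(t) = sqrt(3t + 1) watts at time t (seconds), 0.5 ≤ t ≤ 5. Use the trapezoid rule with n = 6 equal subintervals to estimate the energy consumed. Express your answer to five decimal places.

Δt = (5 − 0.5)/6 = 0.75.
r(0.5) ≈ 1.58114, r(1.25) ≈ 2.17945, r(2) ≈ 2.64575, r(2.75) ≈ 3.04138, r(3.5) ≈ 3.39116, r(4.25) ≈ 3.70810, r(5) ≈ 4.00000.
T_6 = (Δt/2)·[r(t_0) + 2r(t_1) + ... + 2r(t_{5}) + r(t_6)].
Sum ≈ 13.31731.

13.31731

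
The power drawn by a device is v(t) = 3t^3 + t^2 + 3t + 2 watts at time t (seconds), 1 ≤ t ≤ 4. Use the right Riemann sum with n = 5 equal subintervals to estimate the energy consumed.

Δt = (4 − 1)/5 = 0.6.
Right endpoints: 1.6, 2.2, 2.8, 3.4, 4.
v(1.6) = 21.648, v(2.2) = 45.384, v(2.8) = 84.096, v(3.4) = 141.672, v(4) = 222.
Sum = Δt · [v(1.6) + v(2.2) + v(2.8) + v(3.4) + v(4)].
Sum = 308.88.

308.88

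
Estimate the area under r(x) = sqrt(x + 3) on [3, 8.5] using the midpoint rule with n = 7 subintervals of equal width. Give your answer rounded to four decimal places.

Δx = (8.5 − 3)/7 = 11/14.
Midpoints: 95/28, 117/28, 139/28, 5.75, 183/28, 205/28, 227/28.
r(95/28) ≈ 2.5284, r(117/28) ≈ 2.6793, r(139/28) ≈ 2.8221, r(5.75) ≈ 2.9580, r(183/28) ≈ 3.0880, r(205/28) ≈ 3.2127, r(227/28) ≈ 3.3327.
Sum = Δx · [r(95/28) + r(117/28) + r(139/28) + ...].
Sum ≈ 16.2024.

16.2024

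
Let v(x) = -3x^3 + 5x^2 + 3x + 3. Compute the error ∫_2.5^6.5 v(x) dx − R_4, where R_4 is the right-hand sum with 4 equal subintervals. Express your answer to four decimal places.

Exact integral: ∫_2.5^6.5 v(x) dx ≈ -811.833333.
R_4 = -1128.
Error ≈ -811.833333 − (-1128) ≈ 316.1667.

316.1667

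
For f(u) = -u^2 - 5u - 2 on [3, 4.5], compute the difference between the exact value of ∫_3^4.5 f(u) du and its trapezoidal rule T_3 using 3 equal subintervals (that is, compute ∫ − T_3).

0.0625

Exact integral: ∫_3^4.5 f(u) du = -52.5.
T_3 = -52.5625.
Error = -52.5 − (-52.5625) = 0.0625.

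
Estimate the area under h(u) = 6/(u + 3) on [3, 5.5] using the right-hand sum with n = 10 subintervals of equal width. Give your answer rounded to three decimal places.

2.054

Δu = (5.5 − 3)/10 = 0.25.
Right endpoints: 3.25, 3.5, 3.75, 4, 4.25, 4.5, 4.75, 5, 5.25, 5.5.
h(3.25) = 0.96, h(3.5) = 12/13, h(3.75) = 8/9, h(4) = 6/7, h(4.25) = 24/29, h(4.5) = 0.8, h(4.75) = 24/31, h(5) = 0.75, h(5.25) = 8/11, h(5.5) = 12/17.
Sum = Δu · [h(3.25) + h(3.5) + h(3.75) + ...].
Sum ≈ 2.054.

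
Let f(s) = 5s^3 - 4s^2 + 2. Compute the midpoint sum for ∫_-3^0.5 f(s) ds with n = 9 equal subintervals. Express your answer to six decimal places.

Δs = (0.5 − (-3))/9 = 7/18.
Midpoints: -101/36, -29/12, -73/36, -59/36, -1.25, -31/36, -17/36, -1/12, 11/36.
f(-101/36) = -6527137/46656, f(-29/12) = -158857/1728, f(-73/36) = -2619149/46656, f(-59/36) = -1434847/46656, f(-1.25) = -14.015625, f(-31/36) = -194027/46656, f(-17/36) = 27131/46656, f(-1/12) = 3403/1728, f(11/36) = 82543/46656.
Sum = Δs · [f(-101/36) + f(-29/12) + f(-73/36) + ...].
Sum ≈ -129.335037.

-129.335037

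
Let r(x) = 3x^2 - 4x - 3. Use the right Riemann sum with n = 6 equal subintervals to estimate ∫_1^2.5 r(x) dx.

0.890625

Δx = (2.5 − 1)/6 = 0.25.
Right endpoints: 1.25, 1.5, 1.75, 2, 2.25, 2.5.
r(1.25) = -3.3125, r(1.5) = -2.25, r(1.75) = -0.8125, r(2) = 1, r(2.25) = 3.1875, r(2.5) = 5.75.
Sum = Δx · [r(1.25) + r(1.5) + r(1.75) + ...].
Sum = 0.890625.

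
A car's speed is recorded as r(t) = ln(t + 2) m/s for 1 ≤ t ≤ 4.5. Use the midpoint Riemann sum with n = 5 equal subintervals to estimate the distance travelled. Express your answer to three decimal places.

Δt = (4.5 − 1)/5 = 0.7.
Midpoints: 1.35, 2.05, 2.75, 3.45, 4.15.
r(1.35) ≈ 1.209, r(2.05) ≈ 1.399, r(2.75) ≈ 1.558, r(3.45) ≈ 1.696, r(4.15) ≈ 1.816.
Sum = Δt · [r(1.35) + r(2.05) + r(2.75) + r(3.45) + r(4.15)].
Sum ≈ 5.375.

5.375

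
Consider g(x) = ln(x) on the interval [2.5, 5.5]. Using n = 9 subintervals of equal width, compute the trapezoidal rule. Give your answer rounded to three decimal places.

4.083

Δx = (5.5 − 2.5)/9 = 1/3.
g(2.5) ≈ 0.916, g(17/6) ≈ 1.041, g(19/6) ≈ 1.153, g(3.5) ≈ 1.253, g(23/6) ≈ 1.344, g(25/6) ≈ 1.427, g(4.5) ≈ 1.504, g(29/6) ≈ 1.576, g(31/6) ≈ 1.642, g(5.5) ≈ 1.705.
T_9 = (Δx/2)·[g(x_0) + 2g(x_1) + ... + 2g(x_{8}) + g(x_9)].
Sum ≈ 4.083.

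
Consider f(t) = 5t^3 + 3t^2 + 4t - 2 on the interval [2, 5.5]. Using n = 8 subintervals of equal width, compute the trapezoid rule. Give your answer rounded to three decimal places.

Δt = (5.5 − 2)/8 = 0.4375.
f(2) = 58, f(2.4375) = 401347/4096, f(2.875) = 78395/512, f(3.3125) = 925297/4096, f(3.75) = 318.859375, f(4.1875) = 1779703/4096, f(4.625) = 294569/512, f(5.0625) = 3046885/4096, f(5.5) = 942.625.
T_8 = (Δt/2)·[f(t_0) + 2f(t_1) + ... + 2f(t_{7}) + f(t_8)].
Sum ≈ 1334.319.

1334.319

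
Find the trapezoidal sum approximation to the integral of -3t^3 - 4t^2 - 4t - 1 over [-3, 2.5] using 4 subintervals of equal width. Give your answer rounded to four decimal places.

-28.4131

Δt = (2.5 − (-3))/4 = 1.375.
f(-3) = 56, f(-1.625) = 3999/512, f(-0.25) = -0.203125, f(1.125) = -7595/512, f(2.5) = -82.875.
T_4 = (Δt/2)·[f(t_0) + 2f(t_1) + 2f(t_2) + 2f(t_3) + f(t_4)].
Sum ≈ -28.4131.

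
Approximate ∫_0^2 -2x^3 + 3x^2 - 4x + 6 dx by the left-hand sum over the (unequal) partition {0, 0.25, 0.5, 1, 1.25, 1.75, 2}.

Subinterval widths: 0.25, 0.25, 0.5, 0.25, 0.5, 0.25.
Left endpoints: 0, 0.25, 0.5, 1, 1.25, 1.75.
f(0) = 6, f(0.25) = 5.15625, f(0.5) = 4.5, f(1) = 3, f(1.25) = 1.78125, f(1.75) = -2.53125.
Sum = Σ Δx_i · f(x_i).
Sum = 6.046875.

6.046875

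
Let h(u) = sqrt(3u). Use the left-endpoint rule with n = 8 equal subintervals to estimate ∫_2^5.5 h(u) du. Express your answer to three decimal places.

Δu = (5.5 − 2)/8 = 0.4375.
Left endpoints: 2, 2.4375, 2.875, 3.3125, 3.75, 4.1875, 4.625, 5.0625.
h(2) ≈ 2.449, h(2.4375) ≈ 2.704, h(2.875) ≈ 2.937, h(3.3125) ≈ 3.152, h(3.75) ≈ 3.354, h(4.1875) ≈ 3.544, h(4.625) ≈ 3.725, h(5.0625) ≈ 3.897.
Sum = Δu · [h(2) + h(2.4375) + h(2.875) + ...].
Sum ≈ 11.271.

11.271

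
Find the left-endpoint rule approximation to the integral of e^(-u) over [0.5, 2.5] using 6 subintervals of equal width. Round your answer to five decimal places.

Δu = (2.5 − 0.5)/6 = 1/3.
Left endpoints: 0.5, 5/6, 7/6, 1.5, 11/6, 13/6.
f(0.5) ≈ 0.60653, f(5/6) ≈ 0.43460, f(7/6) ≈ 0.31140, f(1.5) ≈ 0.22313, f(11/6) ≈ 0.15988, f(13/6) ≈ 0.11456.
Sum = Δu · [f(0.5) + f(5/6) + f(7/6) + ...].
Sum ≈ 0.61670.

0.61670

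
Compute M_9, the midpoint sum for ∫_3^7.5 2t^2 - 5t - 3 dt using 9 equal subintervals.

131.4375

Δt = (7.5 − 3)/9 = 0.5.
Midpoints: 3.25, 3.75, 4.25, 4.75, 5.25, 5.75, 6.25, 6.75, 7.25.
f(3.25) = 1.875, f(3.75) = 6.375, f(4.25) = 11.875, f(4.75) = 18.375, f(5.25) = 25.875, f(5.75) = 34.375, f(6.25) = 43.875, f(6.75) = 54.375, f(7.25) = 65.875.
Sum = Δt · [f(3.25) + f(3.75) + f(4.25) + ...].
Sum = 131.4375.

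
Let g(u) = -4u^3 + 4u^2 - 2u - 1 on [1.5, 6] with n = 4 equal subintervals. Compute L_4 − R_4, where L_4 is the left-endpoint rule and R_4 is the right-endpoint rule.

L_4 = -677.07421875.
R_4 = -1492.13671875.
L_4 − R_4 = 815.0625.

815.0625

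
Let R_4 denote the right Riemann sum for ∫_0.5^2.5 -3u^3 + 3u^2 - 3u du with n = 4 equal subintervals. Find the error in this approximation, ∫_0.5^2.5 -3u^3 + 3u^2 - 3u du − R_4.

9.5

Exact integral: ∫_0.5^2.5 f(u) du = -22.75.
R_4 = -32.25.
Error = -22.75 − (-32.25) = 9.5.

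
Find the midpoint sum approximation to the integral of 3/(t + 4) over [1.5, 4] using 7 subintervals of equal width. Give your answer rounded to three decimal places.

1.124

Δt = (4 − 1.5)/7 = 5/14.
Midpoints: 47/28, 57/28, 67/28, 2.75, 87/28, 97/28, 107/28.
f(47/28) = 28/53, f(57/28) = 84/169, f(67/28) = 84/179, f(2.75) = 4/9, f(87/28) = 84/199, f(97/28) = 84/209, f(107/28) = 28/73.
Sum = Δt · [f(47/28) + f(57/28) + f(67/28) + ...].
Sum ≈ 1.124.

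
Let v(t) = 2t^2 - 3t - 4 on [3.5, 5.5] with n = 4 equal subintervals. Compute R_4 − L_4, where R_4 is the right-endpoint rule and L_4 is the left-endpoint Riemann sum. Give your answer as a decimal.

R_4 = 55.
L_4 = 40.
R_4 − L_4 = 15.

15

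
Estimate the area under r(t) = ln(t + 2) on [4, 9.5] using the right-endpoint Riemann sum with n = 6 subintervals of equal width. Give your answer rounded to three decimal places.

12.129

Δt = (9.5 − 4)/6 = 11/12.
Right endpoints: 59/12, 35/6, 6.75, 23/3, 103/12, 9.5.
r(59/12) ≈ 1.934, r(35/6) ≈ 2.058, r(6.75) ≈ 2.169, r(23/3) ≈ 2.269, r(103/12) ≈ 2.359, r(9.5) ≈ 2.442.
Sum = Δt · [r(59/12) + r(35/6) + r(6.75) + ...].
Sum ≈ 12.129.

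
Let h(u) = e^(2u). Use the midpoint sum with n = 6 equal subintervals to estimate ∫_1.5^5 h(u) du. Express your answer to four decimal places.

Δu = (5 − 1.5)/6 = 7/12.
Midpoints: 43/24, 2.375, 71/24, 85/24, 4.125, 113/24.
h(43/24) ≈ 35.9933, h(2.375) ≈ 115.5843, h(71/24) ≈ 371.1724, h(85/24) ≈ 1191.9350, h(4.125) ≈ 3827.6258, h(113/24) ≈ 12291.5421.
Sum = Δu · [h(43/24) + h(2.375) + h(71/24) + ...].
Sum ≈ 10403.0809.

10403.0809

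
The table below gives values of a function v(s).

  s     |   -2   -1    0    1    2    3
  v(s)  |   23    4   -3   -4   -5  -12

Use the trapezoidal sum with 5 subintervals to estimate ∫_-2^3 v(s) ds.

Δs = 1.
T_5 = (1/2)·[23 + 2·4 + 2·(-3) + 2·(-4) + 2·(-5) + (-12)] = -2.5.

-2.5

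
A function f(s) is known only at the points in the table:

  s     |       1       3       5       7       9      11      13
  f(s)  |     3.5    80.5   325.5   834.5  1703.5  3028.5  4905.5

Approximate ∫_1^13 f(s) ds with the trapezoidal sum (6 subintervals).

Δs = 2.
T_6 = (2/2)·[3.5 + 2·80.5 + 2·325.5 + 2·834.5 + 2·1703.5 + 2·3028.5 + 4905.5] = 16854.

16854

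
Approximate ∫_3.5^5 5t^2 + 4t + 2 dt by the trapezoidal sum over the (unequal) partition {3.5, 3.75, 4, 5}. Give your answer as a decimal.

166.234375

Subinterval widths: 0.25, 0.25, 1.
f(3.5) = 77.25, f(3.75) = 87.3125, f(4) = 98, f(5) = 147.
On each subinterval the trapezoid contributes (Δt_i/2)·[f(t_{i-1}) + f(t_i)].
Sum = 166.234375.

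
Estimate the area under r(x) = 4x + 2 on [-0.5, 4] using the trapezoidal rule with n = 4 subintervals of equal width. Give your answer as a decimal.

Δx = (4 − (-0.5))/4 = 1.125.
r(-0.5) = 0, r(0.625) = 4.5, r(1.75) = 9, r(2.875) = 13.5, r(4) = 18.
T_4 = (Δx/2)·[r(x_0) + 2r(x_1) + 2r(x_2) + 2r(x_3) + r(x_4)].
Sum = 40.5.

40.5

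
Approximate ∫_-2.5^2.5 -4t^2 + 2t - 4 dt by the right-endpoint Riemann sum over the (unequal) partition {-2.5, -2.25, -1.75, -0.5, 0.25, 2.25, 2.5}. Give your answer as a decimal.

-72.875

Subinterval widths: 0.25, 0.5, 1.25, 0.75, 2, 0.25.
Right endpoints: -2.25, -1.75, -0.5, 0.25, 2.25, 2.5.
f(-2.25) = -28.75, f(-1.75) = -19.75, f(-0.5) = -6, f(0.25) = -3.75, f(2.25) = -19.75, f(2.5) = -24.
Sum = Σ Δt_i · f(t_i).
Sum = -72.875.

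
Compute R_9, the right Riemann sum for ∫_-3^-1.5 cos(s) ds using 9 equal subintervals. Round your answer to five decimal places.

Δs = (-1.5 − (-3))/9 = 1/6.
Right endpoints: -17/6, -8/3, -2.5, -7/3, -13/6, -2, -11/6, -5/3, -1.5.
f(-17/6) ≈ -0.95286, f(-8/3) ≈ -0.88933, f(-2.5) ≈ -0.80114, f(-7/3) ≈ -0.69076, f(-13/6) ≈ -0.56123, f(-2) ≈ -0.41615, f(-11/6) ≈ -0.25953, f(-5/3) ≈ -0.09572, f(-1.5) ≈ 0.07074.
Sum = Δs · [f(-17/6) + f(-8/3) + f(-2.5) + ...].
Sum ≈ -0.76600.

-0.76600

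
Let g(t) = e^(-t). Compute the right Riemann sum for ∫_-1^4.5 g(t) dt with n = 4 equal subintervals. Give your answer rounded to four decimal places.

1.2597

Δt = (4.5 − (-1))/4 = 1.375.
Right endpoints: 0.375, 1.75, 3.125, 4.5.
g(0.375) ≈ 0.6873, g(1.75) ≈ 0.1738, g(3.125) ≈ 0.0439, g(4.5) ≈ 0.0111.
Sum = Δt · [g(0.375) + g(1.75) + g(3.125) + g(4.5)].
Sum ≈ 1.2597.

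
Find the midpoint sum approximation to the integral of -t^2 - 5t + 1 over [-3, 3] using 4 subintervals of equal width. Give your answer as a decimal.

-10.875

Δt = (3 − (-3))/4 = 1.5.
Midpoints: -2.25, -0.75, 0.75, 2.25.
f(-2.25) = 7.1875, f(-0.75) = 4.1875, f(0.75) = -3.3125, f(2.25) = -15.3125.
Sum = Δt · [f(-2.25) + f(-0.75) + f(0.75) + f(2.25)].
Sum = -10.875.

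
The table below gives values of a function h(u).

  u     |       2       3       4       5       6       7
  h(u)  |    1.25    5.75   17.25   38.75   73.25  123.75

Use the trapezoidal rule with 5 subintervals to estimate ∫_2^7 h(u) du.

Δu = 1.
T_5 = (1/2)·[1.25 + 2·5.75 + 2·17.25 + 2·38.75 + 2·73.25 + 123.75] = 197.5.

197.5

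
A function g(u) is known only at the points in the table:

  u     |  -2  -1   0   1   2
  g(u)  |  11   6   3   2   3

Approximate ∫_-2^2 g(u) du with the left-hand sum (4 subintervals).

Δu = 1.
Sum = 1·[11 + 6 + 3 + 2] = 22.

22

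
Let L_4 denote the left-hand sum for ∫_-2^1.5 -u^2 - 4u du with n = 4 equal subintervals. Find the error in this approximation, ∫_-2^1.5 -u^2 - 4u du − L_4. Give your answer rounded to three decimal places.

Exact integral: ∫_-2^1.5 f(u) du ≈ -0.29167.
L_4 = 4.62109375.
Error ≈ -0.29167 − 4.62109375 ≈ -4.913.

-4.913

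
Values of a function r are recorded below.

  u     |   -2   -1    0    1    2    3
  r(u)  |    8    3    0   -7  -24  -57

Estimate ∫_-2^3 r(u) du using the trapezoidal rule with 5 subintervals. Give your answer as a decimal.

Δu = 1.
T_5 = (1/2)·[8 + 2·3 + 2·0 + 2·(-7) + 2·(-24) + (-57)] = -52.5.

-52.5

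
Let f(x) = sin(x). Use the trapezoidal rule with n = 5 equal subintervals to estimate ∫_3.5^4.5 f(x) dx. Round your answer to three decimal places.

Δx = (4.5 − 3.5)/5 = 0.2.
f(3.5) ≈ -0.351, f(3.7) ≈ -0.530, f(3.9) ≈ -0.688, f(4.1) ≈ -0.818, f(4.3) ≈ -0.916, f(4.5) ≈ -0.978.
T_5 = (Δx/2)·[f(x_0) + 2f(x_1) + ... + 2f(x_{4}) + f(x_5)].
Sum ≈ -0.723.

-0.723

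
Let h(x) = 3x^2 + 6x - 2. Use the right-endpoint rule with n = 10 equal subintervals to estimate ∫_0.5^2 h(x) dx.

17.660625

Δx = (2 − 0.5)/10 = 0.15.
Right endpoints: 0.65, 0.8, 0.95, 1.1, 1.25, 1.4, 1.55, 1.7, 1.85, 2.
h(0.65) = 3.1675, h(0.8) = 4.72, h(0.95) = 6.4075, h(1.1) = 8.23, h(1.25) = 10.1875, h(1.4) = 12.28, h(1.55) = 14.5075, h(1.7) = 16.87, h(1.85) = 19.3675, h(2) = 22.
Sum = Δx · [h(0.65) + h(0.8) + h(0.95) + ...].
Sum = 17.660625.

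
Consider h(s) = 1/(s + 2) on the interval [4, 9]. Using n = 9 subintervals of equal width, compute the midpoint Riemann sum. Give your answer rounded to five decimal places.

Δs = (9 − 4)/9 = 5/9.
Midpoints: 77/18, 29/6, 97/18, 107/18, 6.5, 127/18, 137/18, 49/6, 157/18.
h(77/18) = 18/113, h(29/6) = 6/41, h(97/18) = 18/133, h(107/18) = 18/143, h(6.5) = 2/17, h(127/18) = 18/163, h(137/18) = 18/173, h(49/6) = 6/61, h(157/18) = 18/193.
Sum = Δs · [h(77/18) + h(29/6) + h(97/18) + ...].
Sum ≈ 0.60589.

0.60589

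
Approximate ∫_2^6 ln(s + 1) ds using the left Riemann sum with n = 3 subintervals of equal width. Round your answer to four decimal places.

5.7327

Δs = (6 − 2)/3 = 4/3.
Left endpoints: 2, 10/3, 14/3.
f(2) ≈ 1.0986, f(10/3) ≈ 1.4663, f(14/3) ≈ 1.7346.
Sum = Δs · [f(2) + f(10/3) + f(14/3)].
Sum ≈ 5.7327.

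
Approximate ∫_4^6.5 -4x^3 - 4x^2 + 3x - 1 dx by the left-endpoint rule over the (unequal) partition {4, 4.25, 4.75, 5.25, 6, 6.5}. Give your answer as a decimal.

-1515.109375

Subinterval widths: 0.25, 0.5, 0.5, 0.75, 0.5.
Left endpoints: 4, 4.25, 4.75, 5.25, 6.
f(4) = -309, f(4.25) = -367.5625, f(4.75) = -505.6875, f(5.25) = -674.3125, f(6) = -991.
Sum = Σ Δx_i · f(x_i).
Sum = -1515.109375.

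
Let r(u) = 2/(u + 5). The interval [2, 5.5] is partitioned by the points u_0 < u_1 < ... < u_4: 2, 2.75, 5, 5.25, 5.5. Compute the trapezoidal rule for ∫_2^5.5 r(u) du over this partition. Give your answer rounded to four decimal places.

Subinterval widths: 0.75, 2.25, 0.25, 0.25.
r(2) = 2/7, r(2.75) = 8/31, r(5) = 0.2, r(5.25) = 8/41, r(5.5) = 4/21.
On each subinterval the trapezoid contributes (Δu_i/2)·[r(u_{i-1}) + r(u_i)].
Sum ≈ 0.8168.

0.8168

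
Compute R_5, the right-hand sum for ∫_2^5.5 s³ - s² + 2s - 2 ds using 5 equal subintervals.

Δs = (5.5 − 2)/5 = 0.7.
Right endpoints: 2.7, 3.4, 4.1, 4.8, 5.5.
f(2.7) = 15.793, f(3.4) = 32.544, f(4.1) = 58.311, f(4.8) = 95.152, f(5.5) = 145.125.
Sum = Δs · [f(2.7) + f(3.4) + f(4.1) + f(4.8) + f(5.5)].
Sum = 242.8475.

242.8475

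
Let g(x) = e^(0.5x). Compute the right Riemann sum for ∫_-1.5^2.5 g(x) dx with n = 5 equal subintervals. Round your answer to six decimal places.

7.323409

Δx = (2.5 − (-1.5))/5 = 0.8.
Right endpoints: -0.7, 0.1, 0.9, 1.7, 2.5.
g(-0.7) ≈ 0.704688, g(0.1) ≈ 1.051271, g(0.9) ≈ 1.568312, g(1.7) ≈ 2.339647, g(2.5) ≈ 3.490343.
Sum = Δx · [g(-0.7) + g(0.1) + g(0.9) + g(1.7) + g(2.5)].
Sum ≈ 7.323409.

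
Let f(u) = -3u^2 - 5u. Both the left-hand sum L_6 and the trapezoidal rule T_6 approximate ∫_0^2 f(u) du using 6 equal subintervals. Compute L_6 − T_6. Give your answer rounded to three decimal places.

3.667

L_6 ≈ -14.44444.
T_6 ≈ -18.11111.
L_6 − T_6 ≈ 3.667.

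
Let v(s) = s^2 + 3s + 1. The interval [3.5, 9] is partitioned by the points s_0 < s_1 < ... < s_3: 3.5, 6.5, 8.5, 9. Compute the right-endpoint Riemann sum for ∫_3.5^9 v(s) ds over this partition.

Subinterval widths: 3, 2, 0.5.
Right endpoints: 6.5, 8.5, 9.
v(6.5) = 62.75, v(8.5) = 98.75, v(9) = 109.
Sum = Σ Δs_i · v(s_i).
Sum = 440.25.

440.25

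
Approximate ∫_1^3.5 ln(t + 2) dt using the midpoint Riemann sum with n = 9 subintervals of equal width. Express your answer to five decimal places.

Δt = (3.5 − 1)/9 = 5/18.
Midpoints: 41/36, 17/12, 61/36, 71/36, 2.25, 91/36, 101/36, 37/12, 121/36.
f(41/36) ≈ 1.14387, f(17/12) ≈ 1.22867, f(61/36) ≈ 1.30683, f(71/36) ≈ 1.37933, f(2.25) ≈ 1.44692, f(91/36) ≈ 1.51023, f(101/36) ≈ 1.56977, f(37/12) ≈ 1.62597, f(121/36) ≈ 1.67917.
Sum = Δt · [f(41/36) + f(17/12) + f(61/36) + ...].
Sum ≈ 3.58076.

3.58076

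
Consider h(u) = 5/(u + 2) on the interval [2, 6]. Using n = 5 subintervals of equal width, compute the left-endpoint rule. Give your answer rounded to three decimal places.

3.728

Δu = (6 − 2)/5 = 0.8.
Left endpoints: 2, 2.8, 3.6, 4.4, 5.2.
h(2) = 1.25, h(2.8) = 25/24, h(3.6) = 25/28, h(4.4) = 0.78125, h(5.2) = 25/36.
Sum = Δu · [h(2) + h(2.8) + h(3.6) + h(4.4) + h(5.2)].
Sum ≈ 3.728.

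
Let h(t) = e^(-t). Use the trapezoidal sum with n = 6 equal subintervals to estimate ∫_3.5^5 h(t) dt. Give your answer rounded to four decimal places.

Δt = (5 − 3.5)/6 = 0.25.
h(3.5) ≈ 0.0302, h(3.75) ≈ 0.0235, h(4) ≈ 0.0183, h(4.25) ≈ 0.0143, h(4.5) ≈ 0.0111, h(4.75) ≈ 0.0087, h(5) ≈ 0.0067.
T_6 = (Δt/2)·[h(t_0) + 2h(t_1) + ... + 2h(t_{5}) + h(t_6)].
Sum ≈ 0.0236.

0.0236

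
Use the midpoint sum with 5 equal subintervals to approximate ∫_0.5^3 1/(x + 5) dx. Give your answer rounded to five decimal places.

0.37451

Δx = (3 − 0.5)/5 = 0.5.
Midpoints: 0.75, 1.25, 1.75, 2.25, 2.75.
f(0.75) = 4/23, f(1.25) = 0.16, f(1.75) = 4/27, f(2.25) = 4/29, f(2.75) = 4/31.
Sum = Δx · [f(0.75) + f(1.25) + f(1.75) + f(2.25) + f(2.75)].
Sum ≈ 0.37451.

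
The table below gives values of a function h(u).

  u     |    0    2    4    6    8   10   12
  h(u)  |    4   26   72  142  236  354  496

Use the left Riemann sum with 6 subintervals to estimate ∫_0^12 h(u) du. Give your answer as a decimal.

1668

Δu = 2.
Sum = 2·[4 + 26 + 72 + 142 + 236 + 354] = 1668.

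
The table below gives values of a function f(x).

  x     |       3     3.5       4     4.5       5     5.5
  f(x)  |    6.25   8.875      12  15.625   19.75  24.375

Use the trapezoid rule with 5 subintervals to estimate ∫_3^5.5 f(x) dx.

Δx = 0.5.
T_5 = (0.5/2)·[6.25 + 2·8.875 + 2·12 + 2·15.625 + 2·19.75 + 24.375] = 35.78125.

35.78125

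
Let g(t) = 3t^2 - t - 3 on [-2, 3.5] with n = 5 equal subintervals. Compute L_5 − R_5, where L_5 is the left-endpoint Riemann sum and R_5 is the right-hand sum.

-21.175

L_5 = 22.99.
R_5 = 44.165.
L_5 − R_5 = -21.175.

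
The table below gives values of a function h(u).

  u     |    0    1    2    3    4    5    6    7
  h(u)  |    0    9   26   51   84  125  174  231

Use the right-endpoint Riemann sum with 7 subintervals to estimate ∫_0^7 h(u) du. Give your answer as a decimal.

700

Δu = 1.
Sum = 1·[9 + 26 + 51 + 84 + 125 + 174 + 231] = 700.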